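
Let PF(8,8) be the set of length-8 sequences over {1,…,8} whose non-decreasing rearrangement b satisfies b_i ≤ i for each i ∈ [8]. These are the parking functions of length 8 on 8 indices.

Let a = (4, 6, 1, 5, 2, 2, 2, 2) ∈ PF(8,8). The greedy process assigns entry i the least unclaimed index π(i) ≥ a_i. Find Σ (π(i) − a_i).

12

Σπ = 36 ({1..8} each once); Σa = 4+6+1+5+2+2+2+2 = 24; disp = 36−24 = 12.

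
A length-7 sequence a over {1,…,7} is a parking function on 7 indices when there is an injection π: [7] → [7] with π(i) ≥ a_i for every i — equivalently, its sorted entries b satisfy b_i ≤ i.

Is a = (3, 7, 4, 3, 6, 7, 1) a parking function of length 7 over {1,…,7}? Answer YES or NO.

NO

Order a: b = (1, 3, 3, 4, 6, 7, 7).
  b_1=1 ≤ 1
  b_2=3 > 2
  fails at i=2 ⇒ NO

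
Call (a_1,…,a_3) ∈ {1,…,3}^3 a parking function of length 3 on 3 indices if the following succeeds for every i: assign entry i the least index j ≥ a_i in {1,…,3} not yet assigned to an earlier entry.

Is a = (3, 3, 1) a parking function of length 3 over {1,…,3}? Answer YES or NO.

NO

Rearranged: b = (1, 3, 3).
  b_1=1 ≤ 1
  b_2=3 > 2
  fails at i=2 ⇒ NO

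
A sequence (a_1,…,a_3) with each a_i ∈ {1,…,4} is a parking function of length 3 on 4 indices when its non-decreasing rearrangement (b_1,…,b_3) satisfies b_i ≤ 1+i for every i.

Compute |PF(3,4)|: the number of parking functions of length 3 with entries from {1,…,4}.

Count = (5−3)·5^(3−1) = 2·25 = 50
One tuple (3,1,3) → sorted (1,3,3): b_i ≤ 1+i ∀i, a PF.

50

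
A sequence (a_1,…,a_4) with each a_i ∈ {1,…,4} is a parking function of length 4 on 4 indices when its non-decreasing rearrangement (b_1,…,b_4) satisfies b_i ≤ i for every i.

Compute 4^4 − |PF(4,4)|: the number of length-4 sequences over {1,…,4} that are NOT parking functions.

#PF = (5−4)·5^(4−1) = 1 · 125 = 125 [KW]
E.g. (4,2,3,4) → sorted (2,3,4,4): b_1=2>1, not a PF.
So 256 − 125 = 131 fail.

131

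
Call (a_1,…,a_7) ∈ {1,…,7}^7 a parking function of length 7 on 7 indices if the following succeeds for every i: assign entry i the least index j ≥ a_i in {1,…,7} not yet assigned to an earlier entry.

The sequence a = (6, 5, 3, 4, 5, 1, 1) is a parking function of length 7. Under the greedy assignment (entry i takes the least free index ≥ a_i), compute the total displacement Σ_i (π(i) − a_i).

Σπ(i) = 1+…+7 = 28; Σa = 6+5+3+4+5+1+1 = 25; disp = 28−25 = 3.

3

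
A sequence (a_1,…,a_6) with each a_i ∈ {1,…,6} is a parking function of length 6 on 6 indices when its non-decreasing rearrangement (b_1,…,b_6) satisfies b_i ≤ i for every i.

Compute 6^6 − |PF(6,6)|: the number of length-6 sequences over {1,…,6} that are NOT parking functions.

29849

#PF = (6+1−6)·(6+1)^{6−1} = 1×16807 = 16807 [KW]
Example (4,6,6,3,4,4) → sorted (3,4,4,4,6,6): b_1=3>1, not a PF.
So 46656 − 16807 = 29849 fail.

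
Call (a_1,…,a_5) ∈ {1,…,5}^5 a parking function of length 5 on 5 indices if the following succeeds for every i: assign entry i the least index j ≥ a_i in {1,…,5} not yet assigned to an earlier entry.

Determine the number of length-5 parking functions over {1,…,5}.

Count = 1·6^4 = 1 · 1296 = 1296 (Pollak)
Check (5,2,1,4,3) → sorted (1,2,3,4,5): b_i ≤ i ∀i, a PF.

1296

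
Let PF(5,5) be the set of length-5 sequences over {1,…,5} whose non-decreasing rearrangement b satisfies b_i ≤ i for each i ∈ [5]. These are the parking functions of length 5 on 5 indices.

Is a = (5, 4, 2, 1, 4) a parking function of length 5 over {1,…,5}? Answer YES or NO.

Rearranged: b = (1, 2, 4, 4, 5).
  b_1=1 ≤ 1
  b_2=2 ≤ 2
  b_3=4 > 3
  fails at i=3 ⇒ NO

NO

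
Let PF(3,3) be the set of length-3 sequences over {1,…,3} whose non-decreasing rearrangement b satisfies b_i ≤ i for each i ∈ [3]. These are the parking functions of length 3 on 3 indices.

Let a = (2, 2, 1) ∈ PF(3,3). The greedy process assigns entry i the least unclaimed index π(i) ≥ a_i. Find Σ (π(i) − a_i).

1

Σπ = 3·4/2 = 6 (π permutes [3]); Σa = 2+2+1 = 5; disp = 6−5 = 1.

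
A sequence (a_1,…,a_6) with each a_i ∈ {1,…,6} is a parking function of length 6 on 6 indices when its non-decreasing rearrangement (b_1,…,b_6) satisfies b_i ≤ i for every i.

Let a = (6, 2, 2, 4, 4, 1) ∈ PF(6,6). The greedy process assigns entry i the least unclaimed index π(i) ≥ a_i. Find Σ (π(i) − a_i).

Σπ = 6·7/2 = 21 (π permutes [6]); Σa = 6+2+2+4+4+1 = 19; disp = 21−19 = 2.

2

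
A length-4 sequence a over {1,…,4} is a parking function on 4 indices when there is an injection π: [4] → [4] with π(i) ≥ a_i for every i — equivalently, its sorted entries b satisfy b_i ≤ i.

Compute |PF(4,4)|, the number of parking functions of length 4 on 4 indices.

125

#PF = (4−4+1)·(4+1)^(4−1) = 1·125 = 125 [KW]
Example (3,2,1,3) → sorted (1,2,3,3): b_i ≤ i ∀i, a PF.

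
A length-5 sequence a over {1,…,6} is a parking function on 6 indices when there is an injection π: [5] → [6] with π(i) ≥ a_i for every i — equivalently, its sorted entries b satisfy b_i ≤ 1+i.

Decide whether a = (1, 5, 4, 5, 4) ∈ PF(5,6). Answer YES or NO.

Sorted: b = (1, 4, 4, 5, 5).
  b_1=1 ≤ 2
  b_2=4 > 3
  fails at i=2 ⇒ NO

NO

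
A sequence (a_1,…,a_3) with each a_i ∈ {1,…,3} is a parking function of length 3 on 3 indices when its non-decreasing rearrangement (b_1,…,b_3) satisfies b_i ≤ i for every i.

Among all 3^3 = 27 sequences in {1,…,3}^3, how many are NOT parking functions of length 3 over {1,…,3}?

|PF| = (3+1−3)·(3+1)^{3−1} = 1×16 = 16 [KW]
E.g. (2,3,3) → sorted (2,3,3): b_1=2>1, not a PF.
Total 27; non-PF = 27−16 = 11

11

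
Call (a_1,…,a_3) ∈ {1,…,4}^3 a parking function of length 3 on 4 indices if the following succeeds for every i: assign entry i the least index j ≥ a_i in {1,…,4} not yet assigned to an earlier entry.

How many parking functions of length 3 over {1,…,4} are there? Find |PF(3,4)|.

50

|PF(3,4)| = (5−3)·5^(3−1) = 2 · 25 = 50 (Pollak)
E.g. (2,2,3) → sorted (2,2,3): b_i ≤ 1+i ∀i, a PF.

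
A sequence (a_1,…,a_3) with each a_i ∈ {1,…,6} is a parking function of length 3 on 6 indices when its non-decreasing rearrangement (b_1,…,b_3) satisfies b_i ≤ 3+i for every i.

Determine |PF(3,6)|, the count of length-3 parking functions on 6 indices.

#PF = (6+1−3)·(6+1)^{3−1} = 4 · 49 = 196
E.g. (6,4,3) → sorted (3,4,6): b_i ≤ 3+i ∀i, a PF.

196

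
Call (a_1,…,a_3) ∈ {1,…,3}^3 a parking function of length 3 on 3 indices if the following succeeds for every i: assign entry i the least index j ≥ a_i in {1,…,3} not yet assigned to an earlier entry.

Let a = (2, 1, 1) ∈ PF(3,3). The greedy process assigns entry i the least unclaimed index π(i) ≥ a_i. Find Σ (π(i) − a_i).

Σπ = 3·4/2 = 6 (π permutes [3]); Σa = 2+1+1 = 4; disp = 6−4 = 2.

2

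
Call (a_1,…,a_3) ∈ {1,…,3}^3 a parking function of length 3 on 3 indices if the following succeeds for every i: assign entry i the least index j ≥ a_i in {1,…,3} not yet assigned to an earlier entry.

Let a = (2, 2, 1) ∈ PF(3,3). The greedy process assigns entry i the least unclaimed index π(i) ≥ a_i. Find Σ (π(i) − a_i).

1

Σπ = 3·4/2 = 6 (π permutes [3]); Σa = 2+2+1 = 5; disp = 6−5 = 1.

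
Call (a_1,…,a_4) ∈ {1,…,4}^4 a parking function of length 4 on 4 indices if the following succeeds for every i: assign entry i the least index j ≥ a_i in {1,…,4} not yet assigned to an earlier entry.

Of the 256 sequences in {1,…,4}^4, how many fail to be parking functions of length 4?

131

Count = (5−4)·5^(4−1) = 1 · 125 = 125 (Pollak)
Check (4,4,3,4) → sorted (3,4,4,4): b_1=3>1, not a PF.
4^4 − 125 = 256 − 125 = 131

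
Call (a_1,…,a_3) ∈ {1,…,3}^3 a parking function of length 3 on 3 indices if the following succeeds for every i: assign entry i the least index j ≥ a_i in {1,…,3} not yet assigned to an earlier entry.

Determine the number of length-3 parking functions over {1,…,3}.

|PF(3,3)| = (3−3+1)·(3+1)^(3−1) = 1·16 = 16 (Pollak)
E.g. (3,2,1) → sorted (1,2,3): b_i ≤ i ∀i, a PF.

16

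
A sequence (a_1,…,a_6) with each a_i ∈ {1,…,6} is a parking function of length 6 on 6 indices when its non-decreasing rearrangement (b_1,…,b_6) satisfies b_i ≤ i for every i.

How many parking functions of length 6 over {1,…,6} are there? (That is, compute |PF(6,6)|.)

Count = (6−6+1)·(6+1)^(6−1) = 1×16807 = 16807
Example (3,3,6,3,1,1) → sorted (1,1,3,3,3,6): b_i ≤ i ∀i, a PF.

16807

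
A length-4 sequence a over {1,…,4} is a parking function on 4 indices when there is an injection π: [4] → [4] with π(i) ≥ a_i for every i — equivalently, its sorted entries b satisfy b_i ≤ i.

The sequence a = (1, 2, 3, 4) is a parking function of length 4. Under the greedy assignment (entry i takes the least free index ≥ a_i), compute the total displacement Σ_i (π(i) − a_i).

0

Σπ = 4·5/2 = 10 (π permutes [4]); Σa = 1+2+3+4 = 10; disp = 10−10 = 0.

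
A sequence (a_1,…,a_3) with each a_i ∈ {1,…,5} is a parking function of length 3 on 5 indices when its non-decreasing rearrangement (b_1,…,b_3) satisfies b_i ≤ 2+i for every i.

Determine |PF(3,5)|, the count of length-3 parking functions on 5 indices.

Count = (6−3)·6^(3−1) = 3×36 = 108 (Konheim–Weiss)
Check (3,3,4) → sorted (3,3,4): b_i ≤ 2+i ∀i, a PF.

108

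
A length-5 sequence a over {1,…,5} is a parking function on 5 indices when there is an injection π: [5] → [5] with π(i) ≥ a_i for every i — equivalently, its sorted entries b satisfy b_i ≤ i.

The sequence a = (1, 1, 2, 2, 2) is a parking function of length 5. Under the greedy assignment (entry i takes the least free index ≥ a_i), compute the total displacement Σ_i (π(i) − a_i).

Σπ = 5·6/2 = 15 (π permutes [5]); Σa = 1+1+2+2+2 = 8; disp = 15−8 = 7.

7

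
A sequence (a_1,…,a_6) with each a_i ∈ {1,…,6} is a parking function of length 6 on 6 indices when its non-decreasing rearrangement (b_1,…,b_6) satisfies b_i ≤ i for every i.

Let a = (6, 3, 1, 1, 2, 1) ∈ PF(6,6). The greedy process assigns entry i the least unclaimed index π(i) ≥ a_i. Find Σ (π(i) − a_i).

7

Σπ(i) = 1+…+6 = 21; Σa = 6+3+1+1+2+1 = 14; disp = 21−14 = 7.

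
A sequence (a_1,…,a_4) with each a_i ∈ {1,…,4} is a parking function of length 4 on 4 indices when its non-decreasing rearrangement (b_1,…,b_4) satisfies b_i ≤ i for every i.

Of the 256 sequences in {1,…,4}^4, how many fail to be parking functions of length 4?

|PF| = (5−4)·5^(4−1) = 1×125 = 125 (Pollak)
Check (2,2,4,3) → sorted (2,2,3,4): b_1=2>1, not a PF.
Total 256; non-PF = 256−125 = 131

131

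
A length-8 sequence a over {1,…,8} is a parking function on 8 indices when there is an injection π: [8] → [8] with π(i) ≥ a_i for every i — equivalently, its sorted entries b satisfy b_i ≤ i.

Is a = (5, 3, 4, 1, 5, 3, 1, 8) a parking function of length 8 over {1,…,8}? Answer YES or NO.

Order a: b = (1, 1, 3, 3, 4, 5, 5, 8).
  b_1=1 ≤ 1
  b_2=1 ≤ 2
  b_3=3 ≤ 3
  b_4=3 ≤ 4
  b_5=4 ≤ 5
  b_6=5 ≤ 6
  b_7=5 ≤ 7
  b_8=8 ≤ 8
All bounds hold ⇒ YES

YES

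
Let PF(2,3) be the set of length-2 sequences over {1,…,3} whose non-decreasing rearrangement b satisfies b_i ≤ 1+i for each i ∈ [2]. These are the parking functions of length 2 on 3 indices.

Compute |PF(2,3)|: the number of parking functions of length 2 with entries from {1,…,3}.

8

Count = (3−2+1)·(3+1)^(2−1) = 2·4 = 8 (Konheim–Weiss)
Check (2,3) → sorted (2,3): b_i ≤ 1+i ∀i, a PF.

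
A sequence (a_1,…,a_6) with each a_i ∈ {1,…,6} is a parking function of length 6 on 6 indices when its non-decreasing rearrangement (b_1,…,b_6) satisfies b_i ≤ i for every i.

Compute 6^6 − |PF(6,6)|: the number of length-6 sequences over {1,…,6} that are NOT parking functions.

#PF = (6+1−6)·(6+1)^{6−1} = 1·16807 = 16807
E.g. (3,6,4,3,6,5) → sorted (3,3,4,5,6,6): b_1=3>1, not a PF.
Total 46656; non-PF = 46656−16807 = 29849

29849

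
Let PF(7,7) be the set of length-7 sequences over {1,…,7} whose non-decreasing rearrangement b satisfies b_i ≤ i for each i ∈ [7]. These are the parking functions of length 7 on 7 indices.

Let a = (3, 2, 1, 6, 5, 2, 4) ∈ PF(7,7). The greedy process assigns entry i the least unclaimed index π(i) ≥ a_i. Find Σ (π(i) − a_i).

5

Σπ(i) = 1+…+7 = 28; Σa = 3+2+1+6+5+2+4 = 23; disp = 28−23 = 5.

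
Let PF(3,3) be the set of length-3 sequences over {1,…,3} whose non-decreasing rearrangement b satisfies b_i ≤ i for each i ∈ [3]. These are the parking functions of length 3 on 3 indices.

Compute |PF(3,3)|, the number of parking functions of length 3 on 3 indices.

16

#PF = (3−3+1)·(3+1)^(3−1) = 1×16 = 16 (Pollak)
Example (2,1,2) → sorted (1,2,2): b_i ≤ i ∀i, a PF.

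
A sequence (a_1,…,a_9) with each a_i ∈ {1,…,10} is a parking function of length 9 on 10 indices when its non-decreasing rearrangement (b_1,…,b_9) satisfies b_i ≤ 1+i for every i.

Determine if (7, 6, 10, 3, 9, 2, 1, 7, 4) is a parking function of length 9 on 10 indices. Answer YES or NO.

Rearranged: b = (1, 2, 3, 4, 6, 7, 7, 9, 10).
  b_1=1 ≤ 2
  b_2=2 ≤ 3
  b_3=3 ≤ 4
  b_4=4 ≤ 5
  b_5=6 ≤ 6
  b_6=7 ≤ 7
  b_7=7 ≤ 8
  b_8=9 ≤ 9
  b_9=10 ≤ 10
All bounds hold ⇒ YES

YES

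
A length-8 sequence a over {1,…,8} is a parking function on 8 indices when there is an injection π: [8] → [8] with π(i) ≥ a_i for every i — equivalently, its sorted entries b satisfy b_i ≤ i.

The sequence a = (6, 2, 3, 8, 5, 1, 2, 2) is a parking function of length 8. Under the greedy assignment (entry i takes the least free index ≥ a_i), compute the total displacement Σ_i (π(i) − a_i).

7

Σπ = 36 ({1..8} each once); Σa = 6+2+3+8+5+1+2+2 = 29; disp = 36−29 = 7.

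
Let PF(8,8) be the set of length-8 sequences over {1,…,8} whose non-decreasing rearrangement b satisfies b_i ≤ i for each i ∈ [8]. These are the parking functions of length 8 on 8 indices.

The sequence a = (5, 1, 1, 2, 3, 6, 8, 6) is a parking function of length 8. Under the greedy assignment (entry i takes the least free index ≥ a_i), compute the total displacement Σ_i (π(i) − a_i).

4

Σπ(i) = 1+…+8 = 36; Σa = 5+1+1+2+3+6+8+6 = 32; disp = 36−32 = 4.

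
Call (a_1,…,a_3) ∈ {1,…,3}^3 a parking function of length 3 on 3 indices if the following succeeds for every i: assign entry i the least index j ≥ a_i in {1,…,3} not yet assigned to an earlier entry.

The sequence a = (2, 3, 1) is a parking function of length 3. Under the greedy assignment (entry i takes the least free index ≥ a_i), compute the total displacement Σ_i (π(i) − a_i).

Σπ = 6 ({1..3} each once); Σa = 2+3+1 = 6; disp = 6−6 = 0.

0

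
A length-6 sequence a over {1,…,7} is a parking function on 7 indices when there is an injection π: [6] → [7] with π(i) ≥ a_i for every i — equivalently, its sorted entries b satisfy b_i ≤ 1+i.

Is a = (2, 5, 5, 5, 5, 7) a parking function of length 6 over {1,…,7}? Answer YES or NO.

NO

Sorted: b = (2, 5, 5, 5, 5, 7).
  b_1=2 ≤ 2
  b_2=5 > 3
  fails at i=2 ⇒ NO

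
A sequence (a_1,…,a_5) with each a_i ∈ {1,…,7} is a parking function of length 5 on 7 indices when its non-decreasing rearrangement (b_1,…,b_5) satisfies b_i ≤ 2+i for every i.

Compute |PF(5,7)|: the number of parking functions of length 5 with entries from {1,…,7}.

12288

|PF(5,7)| = (7+1−5)·(7+1)^{5−1} = 3·4096 = 12288 (Konheim–Weiss)
E.g. (1,2,3,4,1) → sorted (1,1,2,3,4): b_i ≤ 2+i ∀i, a PF.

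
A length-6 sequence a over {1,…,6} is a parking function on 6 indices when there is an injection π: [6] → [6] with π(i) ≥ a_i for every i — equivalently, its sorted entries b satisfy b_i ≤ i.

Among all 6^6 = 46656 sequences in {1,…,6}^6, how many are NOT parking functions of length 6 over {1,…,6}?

#PF = (6+1−6)·(6+1)^{6−1} = 1 · 16807 = 16807 (Konheim–Weiss)
One tuple (2,4,4,5,6,3) → sorted (2,3,4,4,5,6): b_1=2>1, not a PF.
Total 46656; non-PF = 46656−16807 = 29849

29849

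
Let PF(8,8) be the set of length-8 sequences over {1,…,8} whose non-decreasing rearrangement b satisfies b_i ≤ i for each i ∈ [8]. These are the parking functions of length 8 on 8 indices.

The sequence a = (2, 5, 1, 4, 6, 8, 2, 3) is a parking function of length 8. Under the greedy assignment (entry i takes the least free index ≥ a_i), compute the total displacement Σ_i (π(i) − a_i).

Σπ = 8·9/2 = 36 (π permutes [8]); Σa = 2+5+1+4+6+8+2+3 = 31; disp = 36−31 = 5.

5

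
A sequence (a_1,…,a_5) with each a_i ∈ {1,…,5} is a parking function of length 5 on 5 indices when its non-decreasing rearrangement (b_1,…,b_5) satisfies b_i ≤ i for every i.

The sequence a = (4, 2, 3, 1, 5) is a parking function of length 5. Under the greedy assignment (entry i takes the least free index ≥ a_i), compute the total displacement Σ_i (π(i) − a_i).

0

Σπ = 5·6/2 = 15 (π permutes [5]); Σa = 4+2+3+1+5 = 15; disp = 15−15 = 0.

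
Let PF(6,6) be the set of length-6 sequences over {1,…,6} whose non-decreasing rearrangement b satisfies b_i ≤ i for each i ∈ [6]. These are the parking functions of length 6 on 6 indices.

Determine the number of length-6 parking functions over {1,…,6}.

Count = 1·7^5 = 1·16807 = 16807 (Pollak)
Example (5,3,4,2,2,1) → sorted (1,2,2,3,4,5): b_i ≤ i ∀i, a PF.

16807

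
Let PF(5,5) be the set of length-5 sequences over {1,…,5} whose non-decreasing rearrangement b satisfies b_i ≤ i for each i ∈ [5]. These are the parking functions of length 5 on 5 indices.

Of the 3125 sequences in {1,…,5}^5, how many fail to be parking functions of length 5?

1829

|PF| = (5+1−5)·(5+1)^{5−1} = 1×1296 = 1296 (Pollak)
Check (4,5,5,5,2) → sorted (2,4,5,5,5): b_1=2>1, not a PF.
5^5 − 1296 = 3125 − 1296 = 1829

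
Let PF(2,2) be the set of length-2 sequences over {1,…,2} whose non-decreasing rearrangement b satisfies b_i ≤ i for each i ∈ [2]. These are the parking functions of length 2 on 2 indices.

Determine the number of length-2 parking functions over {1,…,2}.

#PF = (3−2)·3^(2−1) = 1×3 = 3 (Konheim–Weiss)
E.g. (2,1) → sorted (1,2): b_i ≤ i ∀i, a PF.

3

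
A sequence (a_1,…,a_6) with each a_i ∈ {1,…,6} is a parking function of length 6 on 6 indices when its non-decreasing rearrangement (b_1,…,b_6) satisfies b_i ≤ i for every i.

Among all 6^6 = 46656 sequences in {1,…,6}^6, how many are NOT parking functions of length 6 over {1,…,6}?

Count = (7−6)·7^(6−1) = 1 · 16807 = 16807 [KW]
E.g. (4,5,3,4,6,6) → sorted (3,4,4,5,6,6): b_1=3>1, not a PF.
6^6 − 16807 = 46656 − 16807 = 29849

29849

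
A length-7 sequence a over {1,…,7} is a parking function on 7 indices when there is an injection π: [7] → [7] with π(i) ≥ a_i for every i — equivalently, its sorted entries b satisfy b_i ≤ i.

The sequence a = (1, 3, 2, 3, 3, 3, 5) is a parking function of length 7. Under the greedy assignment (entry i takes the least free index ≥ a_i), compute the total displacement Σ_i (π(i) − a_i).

Σπ = 7·8/2 = 28 (π permutes [7]); Σa = 1+3+2+3+3+3+5 = 20; disp = 28−20 = 8.

8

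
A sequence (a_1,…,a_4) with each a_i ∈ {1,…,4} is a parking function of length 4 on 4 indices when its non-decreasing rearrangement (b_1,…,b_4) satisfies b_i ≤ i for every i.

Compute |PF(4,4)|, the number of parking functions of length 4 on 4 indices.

|PF(4,4)| = (4−4+1)·(4+1)^(4−1) = 1×125 = 125 (Konheim–Weiss)
Example (1,1,3,3) → sorted (1,1,3,3): b_i ≤ i ∀i, a PF.

125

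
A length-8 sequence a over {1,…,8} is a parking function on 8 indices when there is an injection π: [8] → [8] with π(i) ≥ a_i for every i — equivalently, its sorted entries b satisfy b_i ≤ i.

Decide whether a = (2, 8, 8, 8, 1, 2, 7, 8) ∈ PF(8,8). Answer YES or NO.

NO

Rearranged: b = (1, 2, 2, 7, 8, 8, 8, 8).
  b_1=1 ≤ 1
  b_2=2 ≤ 2
  b_3=2 ≤ 3
  b_4=7 > 4
  fails at i=4 ⇒ NO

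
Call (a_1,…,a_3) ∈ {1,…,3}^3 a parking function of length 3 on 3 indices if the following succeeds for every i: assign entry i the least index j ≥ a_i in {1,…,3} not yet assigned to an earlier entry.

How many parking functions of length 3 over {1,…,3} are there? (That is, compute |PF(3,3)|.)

16

Count = 1·4^2 = 1×16 = 16
One tuple (1,3,2) → sorted (1,2,3): b_i ≤ i ∀i, a PF.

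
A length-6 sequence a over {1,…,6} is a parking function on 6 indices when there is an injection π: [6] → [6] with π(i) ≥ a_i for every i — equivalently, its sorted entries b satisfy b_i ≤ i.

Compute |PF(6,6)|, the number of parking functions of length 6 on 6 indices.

|PF(6,6)| = 1·7^5 = 1 · 16807 = 16807
Check (5,2,3,4,3,1) → sorted (1,2,3,3,4,5): b_i ≤ i ∀i, a PF.

16807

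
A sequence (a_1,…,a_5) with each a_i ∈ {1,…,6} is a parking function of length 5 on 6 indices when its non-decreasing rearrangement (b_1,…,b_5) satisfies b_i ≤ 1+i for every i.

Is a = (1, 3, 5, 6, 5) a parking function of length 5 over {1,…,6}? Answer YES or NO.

NO

Rearranged: b = (1, 3, 5, 5, 6).
  b_1=1 ≤ 2
  b_2=3 ≤ 3
  b_3=5 > 4
  fails at i=3 ⇒ NO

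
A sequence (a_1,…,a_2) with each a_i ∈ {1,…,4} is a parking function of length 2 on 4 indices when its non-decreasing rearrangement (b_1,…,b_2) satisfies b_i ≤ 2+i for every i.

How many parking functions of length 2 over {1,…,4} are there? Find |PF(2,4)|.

|PF(2,4)| = (5−2)·5^(2−1) = 3 · 5 = 15 [KW]
One tuple (1,3) → sorted (1,3): b_i ≤ 2+i ∀i, a PF.

15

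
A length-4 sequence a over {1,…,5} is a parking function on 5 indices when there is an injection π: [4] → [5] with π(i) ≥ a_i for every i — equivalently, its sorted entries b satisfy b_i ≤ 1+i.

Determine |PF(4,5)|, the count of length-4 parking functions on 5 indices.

432

|PF| = (5+1−4)·(5+1)^{4−1} = 2×216 = 432 [KW]
E.g. (4,2,2,4) → sorted (2,2,4,4): b_i ≤ 1+i ∀i, a PF.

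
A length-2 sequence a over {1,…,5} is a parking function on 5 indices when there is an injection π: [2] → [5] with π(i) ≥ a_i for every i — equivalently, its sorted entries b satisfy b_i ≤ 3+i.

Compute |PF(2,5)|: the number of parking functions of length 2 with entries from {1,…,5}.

24

|PF(2,5)| = (5+1−2)·(5+1)^{2−1} = 4 · 6 = 24 (Konheim–Weiss)
One tuple (4,2) → sorted (2,4): b_i ≤ 3+i ∀i, a PF.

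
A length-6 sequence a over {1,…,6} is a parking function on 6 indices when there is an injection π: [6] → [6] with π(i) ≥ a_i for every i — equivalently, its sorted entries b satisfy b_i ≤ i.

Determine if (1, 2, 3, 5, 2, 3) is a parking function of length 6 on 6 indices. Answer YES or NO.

YES

Rearranged: b = (1, 2, 2, 3, 3, 5).
  b_1=1 ≤ 1
  b_2=2 ≤ 2
  b_3=2 ≤ 3
  b_4=3 ≤ 4
  b_5=3 ≤ 5
  b_6=5 ≤ 6
All bounds hold ⇒ YES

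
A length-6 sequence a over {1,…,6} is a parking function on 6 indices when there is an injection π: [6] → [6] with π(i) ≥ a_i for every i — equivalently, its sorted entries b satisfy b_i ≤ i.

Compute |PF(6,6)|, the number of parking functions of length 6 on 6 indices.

16807

Count = 1·7^5 = 1·16807 = 16807 [KW]
Example (2,2,2,5,4,1) → sorted (1,2,2,2,4,5): b_i ≤ i ∀i, a PF.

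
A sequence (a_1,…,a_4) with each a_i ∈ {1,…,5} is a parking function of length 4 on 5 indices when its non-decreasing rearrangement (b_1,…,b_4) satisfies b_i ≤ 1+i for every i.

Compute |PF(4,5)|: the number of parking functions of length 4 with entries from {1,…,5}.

432

|PF(4,5)| = 2·6^3 = 2×216 = 432 (Pollak)
Check (1,3,2,2) → sorted (1,2,2,3): b_i ≤ 1+i ∀i, a PF.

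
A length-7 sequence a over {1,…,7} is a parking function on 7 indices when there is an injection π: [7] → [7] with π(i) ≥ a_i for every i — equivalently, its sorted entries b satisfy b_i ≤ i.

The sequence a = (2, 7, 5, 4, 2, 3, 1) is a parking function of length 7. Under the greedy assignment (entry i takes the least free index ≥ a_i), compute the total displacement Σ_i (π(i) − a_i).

Σπ = 7·8/2 = 28 (π permutes [7]); Σa = 2+7+5+4+2+3+1 = 24; disp = 28−24 = 4.

4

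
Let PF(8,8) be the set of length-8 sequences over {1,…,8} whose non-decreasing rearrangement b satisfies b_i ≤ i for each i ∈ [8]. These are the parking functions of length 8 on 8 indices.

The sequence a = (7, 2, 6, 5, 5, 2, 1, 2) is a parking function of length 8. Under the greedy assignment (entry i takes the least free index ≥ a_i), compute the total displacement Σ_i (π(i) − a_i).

6

Σπ = 36 ({1..8} each once); Σa = 7+2+6+5+5+2+1+2 = 30; disp = 36−30 = 6.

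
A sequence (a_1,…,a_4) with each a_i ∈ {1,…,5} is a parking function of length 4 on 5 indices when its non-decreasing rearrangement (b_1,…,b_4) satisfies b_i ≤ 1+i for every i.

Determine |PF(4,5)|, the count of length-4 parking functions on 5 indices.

432

|PF(4,5)| = (6−4)·6^(4−1) = 2·216 = 432 [KW]
Example (2,3,3,4) → sorted (2,3,3,4): b_i ≤ 1+i ∀i, a PF.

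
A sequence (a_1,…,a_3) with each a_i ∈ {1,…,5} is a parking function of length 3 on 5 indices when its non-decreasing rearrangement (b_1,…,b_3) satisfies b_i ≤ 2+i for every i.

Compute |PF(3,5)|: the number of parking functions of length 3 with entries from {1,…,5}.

Count = (6−3)·6^(3−1) = 3·36 = 108 [KW]
Check (4,1,4) → sorted (1,4,4): b_i ≤ 2+i ∀i, a PF.

108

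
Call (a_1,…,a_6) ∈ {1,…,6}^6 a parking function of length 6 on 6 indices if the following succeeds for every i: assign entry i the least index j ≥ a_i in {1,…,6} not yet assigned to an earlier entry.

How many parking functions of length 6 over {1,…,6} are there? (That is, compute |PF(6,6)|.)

16807

|PF| = (7−6)·7^(6−1) = 1 · 16807 = 16807 (Konheim–Weiss)
Example (3,4,3,1,2,4) → sorted (1,2,3,3,4,4): b_i ≤ i ∀i, a PF.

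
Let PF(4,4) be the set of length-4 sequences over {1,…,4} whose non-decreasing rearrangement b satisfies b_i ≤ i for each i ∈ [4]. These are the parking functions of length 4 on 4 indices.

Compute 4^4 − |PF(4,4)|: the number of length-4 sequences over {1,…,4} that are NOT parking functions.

131

Count = (4+1−4)·(4+1)^{4−1} = 1·125 = 125 [KW]
Check (2,4,4,3) → sorted (2,3,4,4): b_1=2>1, not a PF.
4^4 − 125 = 256 − 125 = 131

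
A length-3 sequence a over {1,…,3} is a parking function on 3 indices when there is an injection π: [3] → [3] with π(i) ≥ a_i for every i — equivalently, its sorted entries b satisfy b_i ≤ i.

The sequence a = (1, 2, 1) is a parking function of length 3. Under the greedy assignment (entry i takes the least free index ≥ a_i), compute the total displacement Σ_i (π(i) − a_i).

Σπ(i) = 1+…+3 = 6; Σa = 1+2+1 = 4; disp = 6−4 = 2.

2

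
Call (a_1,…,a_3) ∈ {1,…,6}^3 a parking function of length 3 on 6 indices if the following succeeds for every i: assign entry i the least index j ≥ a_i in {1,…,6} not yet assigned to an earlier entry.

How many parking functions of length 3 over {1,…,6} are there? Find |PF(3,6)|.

#PF = 4·7^2 = 4·49 = 196 (Konheim–Weiss)
One tuple (4,2,6) → sorted (2,4,6): b_i ≤ 3+i ∀i, a PF.

196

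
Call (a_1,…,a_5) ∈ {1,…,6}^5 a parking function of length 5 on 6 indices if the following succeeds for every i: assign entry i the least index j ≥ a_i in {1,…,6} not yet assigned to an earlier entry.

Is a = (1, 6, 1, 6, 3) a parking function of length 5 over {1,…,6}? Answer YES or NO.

Rearranged: b = (1, 1, 3, 6, 6).
  b_1=1 ≤ 2
  b_2=1 ≤ 3
  b_3=3 ≤ 4
  b_4=6 > 5
  fails at i=4 ⇒ NO

NO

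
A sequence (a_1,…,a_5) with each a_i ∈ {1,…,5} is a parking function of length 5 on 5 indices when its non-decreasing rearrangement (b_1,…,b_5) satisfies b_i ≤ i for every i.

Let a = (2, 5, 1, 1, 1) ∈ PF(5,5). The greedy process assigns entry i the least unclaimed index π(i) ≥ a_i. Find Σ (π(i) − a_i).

5

Σπ(i) = 1+…+5 = 15; Σa = 2+5+1+1+1 = 10; disp = 15−10 = 5.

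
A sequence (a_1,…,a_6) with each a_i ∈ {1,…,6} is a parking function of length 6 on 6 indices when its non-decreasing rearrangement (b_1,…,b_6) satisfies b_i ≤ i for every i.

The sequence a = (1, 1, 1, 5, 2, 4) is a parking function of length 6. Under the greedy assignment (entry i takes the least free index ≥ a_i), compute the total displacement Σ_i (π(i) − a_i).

Σπ = 21 ({1..6} each once); Σa = 1+1+1+5+2+4 = 14; disp = 21−14 = 7.

7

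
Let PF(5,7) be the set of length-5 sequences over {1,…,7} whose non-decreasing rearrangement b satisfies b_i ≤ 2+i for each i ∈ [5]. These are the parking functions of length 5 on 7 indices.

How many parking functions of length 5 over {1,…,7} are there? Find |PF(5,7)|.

12288

Count = (7−5+1)·(7+1)^(5−1) = 3 · 4096 = 12288 (Konheim–Weiss)
E.g. (2,4,4,5,6) → sorted (2,4,4,5,6): b_i ≤ 2+i ∀i, a PF.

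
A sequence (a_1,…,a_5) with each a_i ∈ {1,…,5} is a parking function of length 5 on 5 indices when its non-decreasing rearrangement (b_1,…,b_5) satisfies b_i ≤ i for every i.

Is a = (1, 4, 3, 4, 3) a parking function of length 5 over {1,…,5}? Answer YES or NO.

Sorted: b = (1, 3, 3, 4, 4).
  b_1=1 ≤ 1
  b_2=3 > 2
  fails at i=2 ⇒ NO

NO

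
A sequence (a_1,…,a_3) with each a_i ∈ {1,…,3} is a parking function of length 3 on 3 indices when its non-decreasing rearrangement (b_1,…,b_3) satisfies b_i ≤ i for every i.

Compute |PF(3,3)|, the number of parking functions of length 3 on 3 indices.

16

#PF = (3+1−3)·(3+1)^{3−1} = 1×16 = 16 [KW]
E.g. (3,2,1) → sorted (1,2,3): b_i ≤ i ∀i, a PF.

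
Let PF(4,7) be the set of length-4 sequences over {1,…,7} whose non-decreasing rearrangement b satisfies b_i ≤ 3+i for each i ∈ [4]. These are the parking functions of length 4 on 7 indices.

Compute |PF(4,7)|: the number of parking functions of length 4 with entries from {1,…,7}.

2048

|PF(4,7)| = (7+1−4)·(7+1)^{4−1} = 4·512 = 2048 (Pollak)
One tuple (1,4,7,5) → sorted (1,4,5,7): b_i ≤ 3+i ∀i, a PF.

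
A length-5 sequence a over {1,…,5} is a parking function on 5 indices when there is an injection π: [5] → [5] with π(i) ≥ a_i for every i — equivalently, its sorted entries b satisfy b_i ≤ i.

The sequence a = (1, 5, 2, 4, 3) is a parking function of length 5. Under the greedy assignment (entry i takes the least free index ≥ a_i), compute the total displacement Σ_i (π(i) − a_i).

0

Σπ(i) = 1+…+5 = 15; Σa = 1+5+2+4+3 = 15; disp = 15−15 = 0.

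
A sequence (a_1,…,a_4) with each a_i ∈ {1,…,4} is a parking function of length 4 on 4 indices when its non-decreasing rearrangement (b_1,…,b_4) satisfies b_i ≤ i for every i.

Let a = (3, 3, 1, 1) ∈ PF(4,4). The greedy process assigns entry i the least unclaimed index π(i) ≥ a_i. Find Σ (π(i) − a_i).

Σπ(i) = 1+…+4 = 10; Σa = 3+3+1+1 = 8; disp = 10−8 = 2.

2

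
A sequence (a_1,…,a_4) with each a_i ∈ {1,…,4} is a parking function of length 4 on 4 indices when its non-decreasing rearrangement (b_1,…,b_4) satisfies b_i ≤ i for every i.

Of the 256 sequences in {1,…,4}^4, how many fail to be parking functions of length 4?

131

|PF(4,4)| = 1·5^3 = 1·125 = 125 [KW]
Check (3,3,3,3) → sorted (3,3,3,3): b_1=3>1, not a PF.
Total 256; non-PF = 256−125 = 131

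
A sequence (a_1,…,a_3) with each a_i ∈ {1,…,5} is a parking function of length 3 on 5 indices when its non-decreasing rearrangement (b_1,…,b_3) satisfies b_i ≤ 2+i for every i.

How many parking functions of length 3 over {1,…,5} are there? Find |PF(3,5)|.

Count = (5−3+1)·(5+1)^(3−1) = 3 · 36 = 108 (Pollak)
Example (4,1,2) → sorted (1,2,4): b_i ≤ 2+i ∀i, a PF.

108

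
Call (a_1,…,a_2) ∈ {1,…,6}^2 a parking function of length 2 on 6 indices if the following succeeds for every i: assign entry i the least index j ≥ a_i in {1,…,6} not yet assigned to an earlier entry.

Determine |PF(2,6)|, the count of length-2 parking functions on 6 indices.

|PF| = (6+1−2)·(6+1)^{2−1} = 5 · 7 = 35 [KW]
Check (4,4) → sorted (4,4): b_i ≤ 4+i ∀i, a PF.

35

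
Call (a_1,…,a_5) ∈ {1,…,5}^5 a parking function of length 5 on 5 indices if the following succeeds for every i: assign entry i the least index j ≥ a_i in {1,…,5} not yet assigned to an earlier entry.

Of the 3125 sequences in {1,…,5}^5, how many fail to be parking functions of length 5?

Count = (6−5)·6^(5−1) = 1×1296 = 1296 (Konheim–Weiss)
E.g. (3,4,5,5,1) → sorted (1,3,4,5,5): b_2=3>2, not a PF.
5^5 − 1296 = 3125 − 1296 = 1829

1829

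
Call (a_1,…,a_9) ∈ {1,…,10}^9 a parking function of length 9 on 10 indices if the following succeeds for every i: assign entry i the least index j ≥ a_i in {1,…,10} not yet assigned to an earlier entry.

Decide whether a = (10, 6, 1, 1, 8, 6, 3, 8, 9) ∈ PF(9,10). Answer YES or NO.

NO

Order a: b = (1, 1, 3, 6, 6, 8, 8, 9, 10).
  b_1=1 ≤ 2
  b_2=1 ≤ 3
  b_3=3 ≤ 4
  b_4=6 > 5
  fails at i=4 ⇒ NO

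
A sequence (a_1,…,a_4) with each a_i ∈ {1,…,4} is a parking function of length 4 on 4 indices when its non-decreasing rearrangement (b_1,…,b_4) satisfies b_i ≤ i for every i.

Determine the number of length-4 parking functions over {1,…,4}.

125

Count = (5−4)·5^(4−1) = 1·125 = 125 (Pollak)
Example (4,1,2,2) → sorted (1,2,2,4): b_i ≤ i ∀i, a PF.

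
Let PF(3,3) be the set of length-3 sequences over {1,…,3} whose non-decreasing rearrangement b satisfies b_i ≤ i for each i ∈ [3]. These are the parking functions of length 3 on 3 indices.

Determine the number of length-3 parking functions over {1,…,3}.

16

Count = (3+1−3)·(3+1)^{3−1} = 1 · 16 = 16 (Pollak)
One tuple (1,2,2) → sorted (1,2,2): b_i ≤ i ∀i, a PF.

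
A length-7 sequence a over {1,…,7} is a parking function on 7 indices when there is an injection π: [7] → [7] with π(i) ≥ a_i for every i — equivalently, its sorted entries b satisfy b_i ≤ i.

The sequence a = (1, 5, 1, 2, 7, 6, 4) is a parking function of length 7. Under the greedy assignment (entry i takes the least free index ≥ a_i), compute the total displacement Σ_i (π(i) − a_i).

Σπ(i) = 1+…+7 = 28; Σa = 1+5+1+2+7+6+4 = 26; disp = 28−26 = 2.

2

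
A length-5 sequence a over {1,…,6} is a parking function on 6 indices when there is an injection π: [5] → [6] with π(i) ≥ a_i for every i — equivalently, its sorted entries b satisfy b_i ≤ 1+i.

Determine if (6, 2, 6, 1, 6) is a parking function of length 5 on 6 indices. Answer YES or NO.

NO

Rearranged: b = (1, 2, 6, 6, 6).
  b_1=1 ≤ 2
  b_2=2 ≤ 3
  b_3=6 > 4
  fails at i=3 ⇒ NO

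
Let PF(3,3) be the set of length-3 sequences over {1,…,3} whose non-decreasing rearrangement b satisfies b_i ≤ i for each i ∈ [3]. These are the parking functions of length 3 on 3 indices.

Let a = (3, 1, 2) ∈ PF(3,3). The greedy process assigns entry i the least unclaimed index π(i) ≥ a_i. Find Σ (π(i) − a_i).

0

Σπ(i) = 1+…+3 = 6; Σa = 3+1+2 = 6; disp = 6−6 = 0.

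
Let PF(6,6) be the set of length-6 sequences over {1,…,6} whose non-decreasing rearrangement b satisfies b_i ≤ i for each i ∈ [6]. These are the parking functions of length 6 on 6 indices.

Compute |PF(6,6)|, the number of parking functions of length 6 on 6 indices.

16807

|PF(6,6)| = 1·7^5 = 1 · 16807 = 16807 [KW]
Check (2,1,5,4,3,2) → sorted (1,2,2,3,4,5): b_i ≤ i ∀i, a PF.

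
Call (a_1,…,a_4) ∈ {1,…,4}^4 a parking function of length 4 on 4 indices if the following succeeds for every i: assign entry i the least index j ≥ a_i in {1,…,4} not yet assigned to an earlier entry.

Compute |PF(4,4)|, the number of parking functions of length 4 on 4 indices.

|PF| = (4+1−4)·(4+1)^{4−1} = 1·125 = 125 (Pollak)
One tuple (1,3,2,4) → sorted (1,2,3,4): b_i ≤ i ∀i, a PF.

125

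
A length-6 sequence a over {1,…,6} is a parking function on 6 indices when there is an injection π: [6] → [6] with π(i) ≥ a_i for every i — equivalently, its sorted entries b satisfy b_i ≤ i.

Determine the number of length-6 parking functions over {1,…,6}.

Count = (7−6)·7^(6−1) = 1·16807 = 16807
Example (2,1,5,3,4,4) → sorted (1,2,3,4,4,5): b_i ≤ i ∀i, a PF.

16807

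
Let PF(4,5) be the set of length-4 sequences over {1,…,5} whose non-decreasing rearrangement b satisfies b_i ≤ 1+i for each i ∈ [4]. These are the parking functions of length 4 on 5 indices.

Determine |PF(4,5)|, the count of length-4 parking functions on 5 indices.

432

#PF = (5+1−4)·(5+1)^{4−1} = 2·216 = 432 (Konheim–Weiss)
Check (3,2,4,1) → sorted (1,2,3,4): b_i ≤ 1+i ∀i, a PF.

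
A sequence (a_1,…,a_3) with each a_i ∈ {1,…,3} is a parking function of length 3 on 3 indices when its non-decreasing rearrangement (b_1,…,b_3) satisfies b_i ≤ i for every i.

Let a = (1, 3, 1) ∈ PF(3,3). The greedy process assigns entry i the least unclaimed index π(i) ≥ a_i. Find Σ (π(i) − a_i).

1

Σπ = 6 ({1..3} each once); Σa = 1+3+1 = 5; disp = 6−5 = 1.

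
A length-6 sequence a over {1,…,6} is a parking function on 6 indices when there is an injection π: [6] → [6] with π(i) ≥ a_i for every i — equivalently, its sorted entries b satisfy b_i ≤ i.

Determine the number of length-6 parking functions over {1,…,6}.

16807

Count = 1·7^5 = 1·16807 = 16807
One tuple (4,2,1,5,1,6) → sorted (1,1,2,4,5,6): b_i ≤ i ∀i, a PF.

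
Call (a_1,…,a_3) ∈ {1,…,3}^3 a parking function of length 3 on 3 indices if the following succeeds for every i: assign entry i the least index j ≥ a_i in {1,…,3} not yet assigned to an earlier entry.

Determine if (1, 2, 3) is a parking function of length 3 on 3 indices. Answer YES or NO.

Sorted: b = (1, 2, 3).
  b_1=1 ≤ 1
  b_2=2 ≤ 2
  b_3=3 ≤ 3
All bounds hold ⇒ YES

YES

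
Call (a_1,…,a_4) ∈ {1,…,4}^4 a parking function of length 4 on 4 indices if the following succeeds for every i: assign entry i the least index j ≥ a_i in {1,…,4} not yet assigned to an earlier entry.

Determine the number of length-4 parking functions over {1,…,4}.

125

Count = (5−4)·5^(4−1) = 1×125 = 125 (Pollak)
Check (4,2,3,1) → sorted (1,2,3,4): b_i ≤ i ∀i, a PF.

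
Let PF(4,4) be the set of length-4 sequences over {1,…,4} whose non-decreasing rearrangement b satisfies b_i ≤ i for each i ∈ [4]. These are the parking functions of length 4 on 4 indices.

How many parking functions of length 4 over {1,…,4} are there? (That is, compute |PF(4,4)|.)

125

|PF(4,4)| = (4−4+1)·(4+1)^(4−1) = 1 · 125 = 125 [KW]
E.g. (4,3,2,1) → sorted (1,2,3,4): b_i ≤ i ∀i, a PF.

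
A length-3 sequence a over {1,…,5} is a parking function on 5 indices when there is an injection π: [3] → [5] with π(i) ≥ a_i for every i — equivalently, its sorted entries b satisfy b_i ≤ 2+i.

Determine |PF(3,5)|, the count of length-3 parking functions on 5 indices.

|PF(3,5)| = 3·6^2 = 3 · 36 = 108 (Konheim–Weiss)
Example (3,1,5) → sorted (1,3,5): b_i ≤ 2+i ∀i, a PF.

108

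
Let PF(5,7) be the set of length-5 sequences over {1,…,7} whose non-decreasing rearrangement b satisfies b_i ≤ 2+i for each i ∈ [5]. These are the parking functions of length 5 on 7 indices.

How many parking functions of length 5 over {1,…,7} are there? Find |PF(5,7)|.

Count = (7+1−5)·(7+1)^{5−1} = 3·4096 = 12288 (Pollak)
Check (3,4,4,2,3) → sorted (2,3,3,4,4): b_i ≤ 2+i ∀i, a PF.

12288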